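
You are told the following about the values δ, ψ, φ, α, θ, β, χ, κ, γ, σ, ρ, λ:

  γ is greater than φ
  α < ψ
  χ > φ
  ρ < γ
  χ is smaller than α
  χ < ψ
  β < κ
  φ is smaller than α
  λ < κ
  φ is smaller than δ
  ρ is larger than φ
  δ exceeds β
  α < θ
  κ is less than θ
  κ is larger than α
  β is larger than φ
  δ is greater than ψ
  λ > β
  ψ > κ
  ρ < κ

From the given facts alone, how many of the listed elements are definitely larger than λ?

From λ the given relations immediately reach κ.
From those, ψ, θ — 3 in total.
From those, δ — 4 in total.
Nothing else is reachable above λ; 4 in all.

4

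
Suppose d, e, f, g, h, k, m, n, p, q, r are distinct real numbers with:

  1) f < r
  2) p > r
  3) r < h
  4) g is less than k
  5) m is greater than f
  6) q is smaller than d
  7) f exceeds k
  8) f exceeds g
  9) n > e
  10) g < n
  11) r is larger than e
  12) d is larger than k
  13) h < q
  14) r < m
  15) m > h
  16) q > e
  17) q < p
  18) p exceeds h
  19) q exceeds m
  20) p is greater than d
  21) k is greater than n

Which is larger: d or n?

d

n < k and k < f give n < f.
Then f < r extends the chain to r.
With r < h: n < k < f < r < h.
Then h < m extends the chain to m.
Then m < q extends the chain to q.
Then q < d extends the chain to d.
So n < d; d is the larger of the two.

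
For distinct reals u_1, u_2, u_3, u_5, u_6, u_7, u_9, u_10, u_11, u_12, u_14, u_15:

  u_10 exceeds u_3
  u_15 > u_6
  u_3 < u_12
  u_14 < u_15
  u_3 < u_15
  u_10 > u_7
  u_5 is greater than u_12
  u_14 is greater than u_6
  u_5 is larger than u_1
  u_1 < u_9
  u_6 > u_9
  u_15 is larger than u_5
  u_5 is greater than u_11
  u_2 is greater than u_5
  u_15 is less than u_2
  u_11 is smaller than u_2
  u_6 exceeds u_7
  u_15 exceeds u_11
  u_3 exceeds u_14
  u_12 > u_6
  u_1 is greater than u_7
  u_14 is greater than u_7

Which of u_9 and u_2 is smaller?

u_9 < u_6 and u_6 < u_14 give u_9 < u_14.
With u_14 < u_3: u_9 < u_6 < u_14 < u_3.
Then u_3 < u_12 extends the chain to u_12.
With u_12 < u_5: u_9 < u_6 < u_14 < u_3 < u_12 < u_5.
With u_5 < u_15: u_9 < u_6 < u_14 < u_3 < u_12 < u_5 < u_15.
With u_15 < u_2: u_9 < u_6 < u_14 < u_3 < u_12 < u_5 < u_15 < u_2.
So u_9 < u_2; u_9 is the smaller of the two.

u_9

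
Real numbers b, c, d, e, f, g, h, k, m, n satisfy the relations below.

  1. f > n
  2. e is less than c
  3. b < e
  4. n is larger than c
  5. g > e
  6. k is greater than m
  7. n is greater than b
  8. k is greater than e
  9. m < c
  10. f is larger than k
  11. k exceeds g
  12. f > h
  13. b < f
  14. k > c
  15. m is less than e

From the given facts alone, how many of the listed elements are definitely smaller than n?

From n the given relations immediately reach b, c.
From those, m, e — 4 in total.
Nothing else is reachable below n; 4 in all.

4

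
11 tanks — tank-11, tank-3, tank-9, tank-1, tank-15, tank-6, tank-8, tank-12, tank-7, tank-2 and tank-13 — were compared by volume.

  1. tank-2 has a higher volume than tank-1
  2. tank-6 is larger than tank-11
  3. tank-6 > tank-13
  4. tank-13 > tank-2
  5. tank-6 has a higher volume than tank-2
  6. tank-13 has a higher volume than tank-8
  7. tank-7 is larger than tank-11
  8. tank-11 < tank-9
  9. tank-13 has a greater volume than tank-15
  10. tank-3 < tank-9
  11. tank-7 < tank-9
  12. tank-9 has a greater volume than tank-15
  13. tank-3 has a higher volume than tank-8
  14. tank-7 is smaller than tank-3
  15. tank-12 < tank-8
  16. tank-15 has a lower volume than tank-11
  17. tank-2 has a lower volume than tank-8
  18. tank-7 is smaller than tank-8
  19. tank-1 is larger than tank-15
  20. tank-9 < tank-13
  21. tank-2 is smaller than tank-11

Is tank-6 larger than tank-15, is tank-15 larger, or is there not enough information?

tank-6

tank-15 < tank-1 and tank-1 < tank-2 give tank-15 < tank-2.
Then tank-2 < tank-11 extends the chain to tank-11.
With tank-11 < tank-7: tank-15 < tank-1 < tank-2 < tank-11 < tank-7.
Then tank-7 < tank-9 extends the chain to tank-9.
With tank-9 < tank-13: tank-15 < tank-1 < tank-2 < tank-11 < tank-7 < tank-9 < tank-13.
With tank-13 < tank-6: tank-15 < tank-1 < tank-2 < tank-11 < tank-7 < tank-9 < tank-13 < tank-6.
So tank-6 is larger.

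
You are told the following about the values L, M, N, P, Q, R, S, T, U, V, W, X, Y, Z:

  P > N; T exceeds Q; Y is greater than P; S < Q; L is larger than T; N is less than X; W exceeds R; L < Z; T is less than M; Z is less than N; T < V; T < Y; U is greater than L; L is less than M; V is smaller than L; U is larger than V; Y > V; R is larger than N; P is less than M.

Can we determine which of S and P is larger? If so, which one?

S < Q < T < V < L < Z < N < P, by transitivity through Q, T, V, L, Z, N.
So P is larger.

P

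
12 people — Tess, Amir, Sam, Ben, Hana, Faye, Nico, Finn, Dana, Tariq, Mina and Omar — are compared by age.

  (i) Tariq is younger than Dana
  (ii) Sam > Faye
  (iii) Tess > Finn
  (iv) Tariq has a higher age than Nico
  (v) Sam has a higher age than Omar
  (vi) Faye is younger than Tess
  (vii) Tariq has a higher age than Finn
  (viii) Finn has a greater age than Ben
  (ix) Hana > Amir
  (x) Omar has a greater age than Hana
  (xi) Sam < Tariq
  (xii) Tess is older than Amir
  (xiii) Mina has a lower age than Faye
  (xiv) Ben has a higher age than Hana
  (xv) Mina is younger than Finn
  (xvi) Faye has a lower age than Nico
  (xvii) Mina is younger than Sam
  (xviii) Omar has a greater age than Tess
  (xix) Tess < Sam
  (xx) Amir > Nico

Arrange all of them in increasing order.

Each adjacent pair is fixed by a given relation: Mina < Faye; Faye < Nico; Nico < Amir; Amir < Hana; Hana < Ben; Ben < Finn; Finn < Tess; Tess < Omar; Omar < Sam; Sam < Tariq; Tariq < Dana. Chaining them end to end gives the full order.

Mina < Faye < Nico < Amir < Hana < Ben < Finn < Tess < Omar < Sam < Tariq < Dana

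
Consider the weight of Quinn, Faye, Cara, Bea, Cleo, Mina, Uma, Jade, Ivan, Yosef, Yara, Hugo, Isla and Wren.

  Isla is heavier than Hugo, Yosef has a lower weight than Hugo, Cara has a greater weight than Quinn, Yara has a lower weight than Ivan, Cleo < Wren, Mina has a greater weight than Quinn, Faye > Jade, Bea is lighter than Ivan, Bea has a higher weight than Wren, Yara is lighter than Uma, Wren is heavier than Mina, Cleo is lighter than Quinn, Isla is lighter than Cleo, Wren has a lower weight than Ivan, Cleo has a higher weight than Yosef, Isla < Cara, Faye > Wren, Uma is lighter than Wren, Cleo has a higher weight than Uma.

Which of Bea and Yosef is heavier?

Bea

The relevant relations are Yosef < Cleo; Cleo < Quinn; Quinn < Mina; Mina < Wren; Wren < Bea.
Chaining these gives Yosef < Cleo < Quinn < Mina < Wren < Bea.
So Yosef < Bea; Bea is the heavier of the two.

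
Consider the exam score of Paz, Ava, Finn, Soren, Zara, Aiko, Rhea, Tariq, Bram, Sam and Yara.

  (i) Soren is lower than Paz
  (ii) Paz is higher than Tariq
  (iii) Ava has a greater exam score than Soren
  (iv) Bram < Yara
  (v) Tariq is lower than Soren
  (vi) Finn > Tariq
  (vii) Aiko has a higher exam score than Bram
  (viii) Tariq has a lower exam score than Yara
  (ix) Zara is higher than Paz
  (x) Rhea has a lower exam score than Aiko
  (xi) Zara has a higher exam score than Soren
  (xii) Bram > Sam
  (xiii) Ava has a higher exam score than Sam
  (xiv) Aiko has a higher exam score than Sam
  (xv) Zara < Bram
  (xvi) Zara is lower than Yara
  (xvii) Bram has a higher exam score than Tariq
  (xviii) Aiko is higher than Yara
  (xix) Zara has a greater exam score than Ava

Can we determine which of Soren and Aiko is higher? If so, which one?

Aiko

Soren < Paz and Paz < Zara give Soren < Zara.
With Zara < Yara: Soren < Paz < Zara < Yara.
With Yara < Aiko: Soren < Paz < Zara < Yara < Aiko.
So Aiko is higher.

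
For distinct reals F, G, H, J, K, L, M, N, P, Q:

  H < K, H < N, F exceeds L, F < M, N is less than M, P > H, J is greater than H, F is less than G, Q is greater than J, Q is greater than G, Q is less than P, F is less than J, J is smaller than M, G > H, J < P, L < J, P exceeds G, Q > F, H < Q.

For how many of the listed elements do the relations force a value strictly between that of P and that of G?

Chaining upward from G reaches: Q.
Chaining downward from P reaches: H, L, F, J, Q.
Strictly between G and P are those in both lists: Q — 1 element.

1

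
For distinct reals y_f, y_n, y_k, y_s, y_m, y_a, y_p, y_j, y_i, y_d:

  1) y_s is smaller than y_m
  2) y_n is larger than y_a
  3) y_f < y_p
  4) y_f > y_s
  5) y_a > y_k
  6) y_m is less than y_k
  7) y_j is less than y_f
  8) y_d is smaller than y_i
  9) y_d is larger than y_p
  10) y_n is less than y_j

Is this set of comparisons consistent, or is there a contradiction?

Every relation is compatible with y_s < y_m < y_k < y_a < y_n < y_j < y_f < y_p < y_d < y_i; the set is consistent.

consistent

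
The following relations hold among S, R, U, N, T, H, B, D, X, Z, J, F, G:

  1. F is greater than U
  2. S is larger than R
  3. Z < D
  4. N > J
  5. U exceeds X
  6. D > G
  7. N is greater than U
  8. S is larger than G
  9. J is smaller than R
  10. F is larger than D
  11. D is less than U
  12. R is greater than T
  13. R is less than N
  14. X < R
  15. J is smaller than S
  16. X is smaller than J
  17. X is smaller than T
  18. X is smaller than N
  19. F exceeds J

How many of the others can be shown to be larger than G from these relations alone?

5

Directly above G: D, S.
One step further: U, F (4 so far).
One step further: N (5 so far).
Nothing else is reachable above G; 5 in all.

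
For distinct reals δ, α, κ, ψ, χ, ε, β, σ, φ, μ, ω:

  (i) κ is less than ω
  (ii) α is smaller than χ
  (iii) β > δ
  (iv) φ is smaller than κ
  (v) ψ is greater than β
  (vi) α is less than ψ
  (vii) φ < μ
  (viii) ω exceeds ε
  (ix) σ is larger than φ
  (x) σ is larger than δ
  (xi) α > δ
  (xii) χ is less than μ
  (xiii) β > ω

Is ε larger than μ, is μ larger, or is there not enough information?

Following every chain through ε: above ε we get ω, β, ψ.
μ is not reached, and no chain runs the other way from μ to ε.
So the given relations leave the order of ε and μ undetermined.

undetermined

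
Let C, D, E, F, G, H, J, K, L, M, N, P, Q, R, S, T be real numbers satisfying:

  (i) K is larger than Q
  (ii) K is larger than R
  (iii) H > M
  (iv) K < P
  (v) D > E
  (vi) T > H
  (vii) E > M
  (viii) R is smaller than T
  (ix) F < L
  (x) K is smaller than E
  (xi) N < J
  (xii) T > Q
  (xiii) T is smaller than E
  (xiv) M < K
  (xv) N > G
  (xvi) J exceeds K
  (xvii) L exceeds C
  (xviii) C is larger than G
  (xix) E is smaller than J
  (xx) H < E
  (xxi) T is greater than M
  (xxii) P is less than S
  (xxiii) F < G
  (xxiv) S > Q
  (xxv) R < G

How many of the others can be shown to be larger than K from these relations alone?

5

Directly above K: P, E, J.
One step further: S, D (5 so far).
Nothing else is reachable above K; 5 in all.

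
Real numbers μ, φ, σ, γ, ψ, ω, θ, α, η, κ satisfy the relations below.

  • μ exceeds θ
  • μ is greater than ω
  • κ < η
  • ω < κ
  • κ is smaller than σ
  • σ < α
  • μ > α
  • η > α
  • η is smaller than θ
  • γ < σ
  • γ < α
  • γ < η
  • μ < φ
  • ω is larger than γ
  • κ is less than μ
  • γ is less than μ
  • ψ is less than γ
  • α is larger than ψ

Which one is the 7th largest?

Chaining the given pairs: ψ < γ < ω < κ < σ < α < η < θ < μ < φ.
Counting 7 from the largest end gives κ.

κ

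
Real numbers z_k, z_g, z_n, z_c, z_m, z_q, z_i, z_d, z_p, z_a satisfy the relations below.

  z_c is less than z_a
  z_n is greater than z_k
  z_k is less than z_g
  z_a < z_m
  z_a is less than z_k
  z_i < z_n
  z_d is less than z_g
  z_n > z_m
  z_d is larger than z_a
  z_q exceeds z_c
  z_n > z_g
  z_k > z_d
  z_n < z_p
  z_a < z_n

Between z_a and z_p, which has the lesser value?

Link the given pairs in sequence: z_a < z_d; z_d < z_k; z_k < z_g; z_g < z_n; z_n < z_p.
Chaining these gives z_a < z_d < z_k < z_g < z_n < z_p.
So z_a < z_p; z_a is the smaller of the two.

z_a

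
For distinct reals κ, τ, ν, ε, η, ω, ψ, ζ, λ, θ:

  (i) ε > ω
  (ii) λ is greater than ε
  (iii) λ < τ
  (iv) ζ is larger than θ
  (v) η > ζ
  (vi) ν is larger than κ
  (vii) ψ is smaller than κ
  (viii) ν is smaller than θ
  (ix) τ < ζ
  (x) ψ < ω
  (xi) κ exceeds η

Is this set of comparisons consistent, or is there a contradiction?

We have θ < ζ stated directly, yet also ζ < η < κ < ν < θ by chaining the others — so ζ < θ. Contradiction.

inconsistent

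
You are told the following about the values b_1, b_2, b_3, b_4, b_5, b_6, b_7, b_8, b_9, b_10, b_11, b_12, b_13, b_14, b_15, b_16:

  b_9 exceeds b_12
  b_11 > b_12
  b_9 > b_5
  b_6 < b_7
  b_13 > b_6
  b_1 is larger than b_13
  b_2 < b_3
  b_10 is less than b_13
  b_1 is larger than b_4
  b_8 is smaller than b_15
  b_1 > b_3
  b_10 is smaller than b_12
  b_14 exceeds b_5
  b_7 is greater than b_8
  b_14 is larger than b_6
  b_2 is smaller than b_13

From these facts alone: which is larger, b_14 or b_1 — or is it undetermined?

undetermined

Following every chain through b_14: below b_14 we get b_6, b_5.
b_1 is not reached, and no chain runs the other way from b_1 to b_14.
So the given relations leave the order of b_14 and b_1 undetermined.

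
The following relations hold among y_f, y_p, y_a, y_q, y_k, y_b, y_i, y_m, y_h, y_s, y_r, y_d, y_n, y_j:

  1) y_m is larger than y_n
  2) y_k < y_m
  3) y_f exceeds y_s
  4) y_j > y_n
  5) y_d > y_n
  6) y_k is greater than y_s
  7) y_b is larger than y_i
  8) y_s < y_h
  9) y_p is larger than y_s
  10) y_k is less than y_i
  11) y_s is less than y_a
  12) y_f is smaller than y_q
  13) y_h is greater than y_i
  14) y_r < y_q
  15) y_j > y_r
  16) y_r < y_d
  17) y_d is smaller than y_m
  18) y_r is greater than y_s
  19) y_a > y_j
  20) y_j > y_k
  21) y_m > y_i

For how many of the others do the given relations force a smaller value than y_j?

Directly below y_j: y_n, y_k, y_r.
One step further: y_s (4 so far).
No other element is forced below y_j by the given relations, so the count is 4.

4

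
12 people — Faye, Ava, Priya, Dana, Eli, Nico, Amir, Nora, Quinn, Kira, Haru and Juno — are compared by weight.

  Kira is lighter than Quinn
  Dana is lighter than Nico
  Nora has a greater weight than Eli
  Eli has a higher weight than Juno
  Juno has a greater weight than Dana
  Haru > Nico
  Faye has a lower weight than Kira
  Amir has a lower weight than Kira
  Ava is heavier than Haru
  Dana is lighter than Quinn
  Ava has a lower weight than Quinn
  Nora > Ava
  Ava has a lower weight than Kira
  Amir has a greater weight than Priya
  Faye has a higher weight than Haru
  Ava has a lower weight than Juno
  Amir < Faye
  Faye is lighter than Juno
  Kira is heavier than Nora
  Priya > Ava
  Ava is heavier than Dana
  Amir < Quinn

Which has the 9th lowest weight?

Piecing the relations together gives one ordering: Dana < Nico < Haru < Ava < Priya < Amir < Faye < Juno < Eli < Nora < Kira < Quinn.
Counting 9 from the smallest end gives Eli.

Eli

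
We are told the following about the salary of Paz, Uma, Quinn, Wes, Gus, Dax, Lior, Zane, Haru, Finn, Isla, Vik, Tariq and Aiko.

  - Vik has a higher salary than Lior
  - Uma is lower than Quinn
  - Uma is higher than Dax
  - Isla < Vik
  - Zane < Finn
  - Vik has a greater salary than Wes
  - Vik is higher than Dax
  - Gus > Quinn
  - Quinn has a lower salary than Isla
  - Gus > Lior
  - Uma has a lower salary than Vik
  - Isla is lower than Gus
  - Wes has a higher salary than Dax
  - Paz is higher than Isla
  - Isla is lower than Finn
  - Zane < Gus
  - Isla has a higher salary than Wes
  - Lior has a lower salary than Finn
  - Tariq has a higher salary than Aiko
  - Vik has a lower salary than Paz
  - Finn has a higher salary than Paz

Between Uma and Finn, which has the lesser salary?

Link the given pairs in sequence: Uma < Quinn; Quinn < Isla; Isla < Vik; Vik < Paz; Paz < Finn.
Chaining these gives Uma < Quinn < Isla < Vik < Paz < Finn.
So Uma < Finn; Uma is the lower of the two.

Uma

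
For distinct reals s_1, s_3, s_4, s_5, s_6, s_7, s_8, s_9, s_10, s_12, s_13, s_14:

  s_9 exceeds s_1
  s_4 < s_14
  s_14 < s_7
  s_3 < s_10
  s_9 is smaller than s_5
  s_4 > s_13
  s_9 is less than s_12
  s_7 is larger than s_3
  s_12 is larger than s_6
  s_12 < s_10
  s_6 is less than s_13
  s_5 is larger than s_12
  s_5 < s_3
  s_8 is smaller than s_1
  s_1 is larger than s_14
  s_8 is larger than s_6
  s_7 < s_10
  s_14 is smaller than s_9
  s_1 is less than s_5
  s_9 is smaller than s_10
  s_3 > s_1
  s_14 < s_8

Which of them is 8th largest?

s_8

Piecing the relations together gives one ordering: s_6 < s_13 < s_4 < s_14 < s_8 < s_1 < s_9 < s_12 < s_5 < s_3 < s_7 < s_10.
The 8th largest is s_8.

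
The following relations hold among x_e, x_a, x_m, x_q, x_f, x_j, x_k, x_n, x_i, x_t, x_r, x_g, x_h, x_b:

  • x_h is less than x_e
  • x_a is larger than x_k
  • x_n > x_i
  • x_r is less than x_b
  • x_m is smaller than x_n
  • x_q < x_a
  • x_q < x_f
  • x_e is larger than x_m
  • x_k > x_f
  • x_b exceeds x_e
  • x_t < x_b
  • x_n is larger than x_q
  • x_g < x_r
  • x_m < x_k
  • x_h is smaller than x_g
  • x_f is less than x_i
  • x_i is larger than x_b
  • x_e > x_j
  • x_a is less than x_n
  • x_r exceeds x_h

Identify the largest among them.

x_n

x_h is not greatest since x_h < x_g; x_q is not greatest since x_q < x_a; x_g is not greatest since x_g < x_r; x_m is not greatest since x_m < x_k; x_f is not greatest since x_f < x_i; x_t is not greatest since x_t < x_b; x_j is not greatest since x_j < x_e; x_k is not greatest since x_k < x_a; x_a is not greatest since x_a < x_n; x_e is not greatest since x_e < x_b; x_r is not greatest since x_r < x_b; x_b is not greatest since x_b < x_i; x_i is not greatest since x_i < x_n.
Only x_n has nothing above it, so x_n is the largest.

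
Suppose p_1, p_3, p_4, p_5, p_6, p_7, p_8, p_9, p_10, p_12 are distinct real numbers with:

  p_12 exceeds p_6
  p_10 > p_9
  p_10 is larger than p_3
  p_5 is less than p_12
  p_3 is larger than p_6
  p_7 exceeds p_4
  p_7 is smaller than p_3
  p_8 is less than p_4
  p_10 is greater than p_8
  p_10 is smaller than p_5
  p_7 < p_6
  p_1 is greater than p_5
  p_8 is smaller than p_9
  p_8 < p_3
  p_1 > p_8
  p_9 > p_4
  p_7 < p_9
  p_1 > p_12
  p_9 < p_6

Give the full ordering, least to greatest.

Nothing is placed below p_8, so it is least; from there p_8 < p_4; p_4 < p_7; p_7 < p_9; p_9 < p_6; p_6 < p_3; p_3 < p_10; p_10 < p_5; p_5 < p_12; p_12 < p_1, each given directly.

p_8 < p_4 < p_7 < p_9 < p_6 < p_3 < p_10 < p_5 < p_12 < p_1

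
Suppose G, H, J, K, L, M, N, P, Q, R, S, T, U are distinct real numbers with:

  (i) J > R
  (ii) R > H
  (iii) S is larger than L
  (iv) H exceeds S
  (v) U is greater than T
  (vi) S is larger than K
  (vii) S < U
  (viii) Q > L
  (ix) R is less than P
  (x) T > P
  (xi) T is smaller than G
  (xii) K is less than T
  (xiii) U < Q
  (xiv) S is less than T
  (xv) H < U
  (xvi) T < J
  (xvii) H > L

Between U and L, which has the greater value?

U

Link the given pairs in sequence: L < S; S < H; H < R; R < P; P < T; T < U.
Chaining these gives L < S < H < R < P < T < U.
So L < U; U is the larger of the two.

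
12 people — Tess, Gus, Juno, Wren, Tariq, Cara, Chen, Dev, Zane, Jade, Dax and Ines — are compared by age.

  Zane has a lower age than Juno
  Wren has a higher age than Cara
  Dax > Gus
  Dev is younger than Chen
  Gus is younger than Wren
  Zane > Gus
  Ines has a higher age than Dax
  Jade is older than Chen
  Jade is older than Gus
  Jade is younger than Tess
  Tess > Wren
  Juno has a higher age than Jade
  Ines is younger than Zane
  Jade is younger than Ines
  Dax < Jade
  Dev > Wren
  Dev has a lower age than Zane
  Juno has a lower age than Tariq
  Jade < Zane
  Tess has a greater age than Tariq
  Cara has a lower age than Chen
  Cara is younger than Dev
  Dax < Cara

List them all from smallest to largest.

Gus < Dax < Cara < Wren < Dev < Chen < Jade < Ines < Zane < Juno < Tariq < Tess

Each adjacent pair is fixed by a given relation: Gus < Dax; Dax < Cara; Cara < Wren; Wren < Dev; Dev < Chen; Chen < Jade; Jade < Ines; Ines < Zane; Zane < Juno; Juno < Tariq; Tariq < Tess. Chaining them end to end gives the full order.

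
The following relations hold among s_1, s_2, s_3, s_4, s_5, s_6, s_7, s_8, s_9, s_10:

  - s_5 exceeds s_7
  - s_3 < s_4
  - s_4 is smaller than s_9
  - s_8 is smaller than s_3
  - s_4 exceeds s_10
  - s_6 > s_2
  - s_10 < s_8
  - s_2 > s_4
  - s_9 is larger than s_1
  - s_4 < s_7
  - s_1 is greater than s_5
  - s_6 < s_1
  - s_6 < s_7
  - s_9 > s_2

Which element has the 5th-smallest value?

s_2

Piecing the relations together gives one ordering: s_10 < s_8 < s_3 < s_4 < s_2 < s_6 < s_7 < s_5 < s_1 < s_9.
The 5th smallest is s_2.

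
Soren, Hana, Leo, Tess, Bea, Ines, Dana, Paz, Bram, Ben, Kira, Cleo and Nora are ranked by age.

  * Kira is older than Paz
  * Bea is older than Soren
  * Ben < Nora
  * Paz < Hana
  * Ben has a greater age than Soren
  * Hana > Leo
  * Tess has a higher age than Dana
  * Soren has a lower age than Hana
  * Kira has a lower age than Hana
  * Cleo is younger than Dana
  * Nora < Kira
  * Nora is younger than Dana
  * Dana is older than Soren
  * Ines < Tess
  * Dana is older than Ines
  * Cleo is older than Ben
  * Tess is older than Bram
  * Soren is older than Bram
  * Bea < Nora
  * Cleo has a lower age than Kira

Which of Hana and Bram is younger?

Following the relations from Bram: Bram < Soren < Ben < Cleo < Kira < Hana.
So Bram < Hana; Bram is the younger of the two.

Bram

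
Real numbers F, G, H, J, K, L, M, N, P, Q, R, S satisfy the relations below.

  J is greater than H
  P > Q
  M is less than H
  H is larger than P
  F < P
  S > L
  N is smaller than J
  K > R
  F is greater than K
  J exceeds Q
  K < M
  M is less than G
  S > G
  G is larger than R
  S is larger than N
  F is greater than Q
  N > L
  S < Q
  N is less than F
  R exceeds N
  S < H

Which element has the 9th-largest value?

The consecutive relations fix a unique order: L < N < R < K < M < G < S < Q < F < P < H < J.
Counting 9 from the largest end gives K.

K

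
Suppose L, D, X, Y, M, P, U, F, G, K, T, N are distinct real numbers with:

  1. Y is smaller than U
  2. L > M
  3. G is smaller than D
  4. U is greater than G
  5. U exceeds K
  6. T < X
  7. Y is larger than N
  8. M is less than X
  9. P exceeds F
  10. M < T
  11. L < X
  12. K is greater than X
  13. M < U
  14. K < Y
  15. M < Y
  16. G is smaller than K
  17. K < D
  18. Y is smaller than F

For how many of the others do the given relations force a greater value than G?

6

From G the given relations immediately reach K, D, U.
From those, Y — 4 in total.
From those, F — 5 in total.
From those, P — 6 in total.
No other element is forced above G by the given relations, so the count is 6.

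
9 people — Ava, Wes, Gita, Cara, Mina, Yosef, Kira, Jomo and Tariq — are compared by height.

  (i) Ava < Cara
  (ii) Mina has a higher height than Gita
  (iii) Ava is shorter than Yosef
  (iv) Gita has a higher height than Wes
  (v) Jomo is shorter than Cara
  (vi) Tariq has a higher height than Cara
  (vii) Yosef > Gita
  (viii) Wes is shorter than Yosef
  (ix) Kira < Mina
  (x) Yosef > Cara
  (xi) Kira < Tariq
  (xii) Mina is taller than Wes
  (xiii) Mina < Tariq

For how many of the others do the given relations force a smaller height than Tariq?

7

The elements the relations force below Tariq are Wes, Ava, Kira, Jomo, Gita, Cara, Mina — no chain reaches any other.
That is 7.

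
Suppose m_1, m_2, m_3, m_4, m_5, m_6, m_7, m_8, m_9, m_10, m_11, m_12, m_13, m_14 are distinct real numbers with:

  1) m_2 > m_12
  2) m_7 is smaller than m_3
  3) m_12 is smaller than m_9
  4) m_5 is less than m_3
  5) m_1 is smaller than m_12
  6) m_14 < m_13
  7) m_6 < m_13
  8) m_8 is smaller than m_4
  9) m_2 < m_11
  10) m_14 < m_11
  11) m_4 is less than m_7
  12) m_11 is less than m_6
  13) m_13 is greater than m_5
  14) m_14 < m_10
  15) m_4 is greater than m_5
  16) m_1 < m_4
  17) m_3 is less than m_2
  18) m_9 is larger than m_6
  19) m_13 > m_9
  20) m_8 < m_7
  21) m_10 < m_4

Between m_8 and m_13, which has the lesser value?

m_8

m_8 < m_4 and m_4 < m_7 give m_8 < m_7.
Then m_7 < m_3 extends the chain to m_3.
With m_3 < m_2: m_8 < m_4 < m_7 < m_3 < m_2.
Then m_2 < m_11 extends the chain to m_11.
Then m_11 < m_6 extends the chain to m_6.
Then m_6 < m_9 extends the chain to m_9.
With m_9 < m_13: m_8 < m_4 < m_7 < m_3 < m_2 < m_11 < m_6 < m_9 < m_13.
So m_8 < m_13; m_8 is the smaller of the two.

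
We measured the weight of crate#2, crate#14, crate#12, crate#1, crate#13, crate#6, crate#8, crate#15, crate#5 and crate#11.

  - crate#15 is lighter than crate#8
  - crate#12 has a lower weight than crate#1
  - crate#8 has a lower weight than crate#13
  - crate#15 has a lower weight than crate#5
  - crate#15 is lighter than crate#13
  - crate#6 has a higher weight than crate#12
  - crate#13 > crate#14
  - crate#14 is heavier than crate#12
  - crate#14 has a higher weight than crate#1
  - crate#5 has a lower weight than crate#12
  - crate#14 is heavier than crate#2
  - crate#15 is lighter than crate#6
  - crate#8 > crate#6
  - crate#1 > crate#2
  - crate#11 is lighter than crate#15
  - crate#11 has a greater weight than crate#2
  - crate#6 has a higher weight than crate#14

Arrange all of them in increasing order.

crate#2 < crate#11 < crate#15 < crate#5 < crate#12 < crate#1 < crate#14 < crate#6 < crate#8 < crate#13

The consecutive links are each given: crate#2 < crate#11; crate#11 < crate#15; crate#15 < crate#5; crate#5 < crate#12; crate#12 < crate#1; crate#1 < crate#14; crate#14 < crate#6; crate#6 < crate#8; crate#8 < crate#13.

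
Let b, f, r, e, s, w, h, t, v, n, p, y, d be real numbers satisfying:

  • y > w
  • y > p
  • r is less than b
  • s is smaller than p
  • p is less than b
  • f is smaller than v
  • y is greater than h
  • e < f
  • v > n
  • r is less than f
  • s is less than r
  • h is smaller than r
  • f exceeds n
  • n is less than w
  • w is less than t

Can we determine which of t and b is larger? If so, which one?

Following every chain through t: below t we get n, w.
b is not reached, and no chain runs the other way from b to t.
So the given relations leave the order of t and b undetermined.

undetermined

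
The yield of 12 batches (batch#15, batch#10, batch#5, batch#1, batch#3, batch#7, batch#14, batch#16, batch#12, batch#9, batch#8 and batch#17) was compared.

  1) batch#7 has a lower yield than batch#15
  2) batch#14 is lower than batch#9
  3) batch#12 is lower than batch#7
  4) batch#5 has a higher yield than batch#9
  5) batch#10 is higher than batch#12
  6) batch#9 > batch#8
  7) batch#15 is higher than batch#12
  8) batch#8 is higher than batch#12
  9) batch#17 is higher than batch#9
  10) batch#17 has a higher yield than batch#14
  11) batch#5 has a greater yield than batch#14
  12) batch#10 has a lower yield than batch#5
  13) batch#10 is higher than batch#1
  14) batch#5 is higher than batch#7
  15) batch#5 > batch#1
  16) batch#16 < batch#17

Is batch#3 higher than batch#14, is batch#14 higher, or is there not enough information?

Following every chain through batch#14: above batch#14 we get batch#9, batch#5, batch#17.
batch#3 is not reached, and no chain runs the other way from batch#3 to batch#14.
So the given relations leave the order of batch#14 and batch#3 undetermined.

undetermined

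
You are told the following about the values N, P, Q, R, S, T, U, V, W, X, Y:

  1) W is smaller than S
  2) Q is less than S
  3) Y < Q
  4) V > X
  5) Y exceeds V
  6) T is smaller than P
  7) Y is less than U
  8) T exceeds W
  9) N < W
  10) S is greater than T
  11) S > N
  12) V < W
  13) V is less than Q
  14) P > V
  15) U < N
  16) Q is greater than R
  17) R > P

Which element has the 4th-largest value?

P

Chaining the given pairs: X < V < Y < U < N < W < T < P < R < Q < S.
Counting 4 from the largest end gives P.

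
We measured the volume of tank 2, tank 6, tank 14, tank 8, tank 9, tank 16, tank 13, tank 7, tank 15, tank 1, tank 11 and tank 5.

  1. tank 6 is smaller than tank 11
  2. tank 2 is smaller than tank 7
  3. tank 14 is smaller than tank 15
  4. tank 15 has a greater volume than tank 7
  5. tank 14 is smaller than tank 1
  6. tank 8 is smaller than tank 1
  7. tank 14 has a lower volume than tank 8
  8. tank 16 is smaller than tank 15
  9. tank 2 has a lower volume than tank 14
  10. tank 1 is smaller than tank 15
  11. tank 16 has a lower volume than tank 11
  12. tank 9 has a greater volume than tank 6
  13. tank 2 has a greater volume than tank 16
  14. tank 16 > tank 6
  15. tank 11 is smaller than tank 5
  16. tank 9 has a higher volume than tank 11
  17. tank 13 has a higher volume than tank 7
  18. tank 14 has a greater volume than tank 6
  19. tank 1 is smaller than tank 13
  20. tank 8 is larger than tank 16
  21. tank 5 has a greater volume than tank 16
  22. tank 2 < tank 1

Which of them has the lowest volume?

tank 16 is not least since tank 6 < tank 16; tank 11 is not least since tank 6 < tank 11; tank 5 is not least since tank 16 < tank 5; tank 2 is not least since tank 16 < tank 2; tank 14 is not least since tank 6 < tank 14; tank 7 is not least since tank 2 < tank 7; tank 8 is not least since tank 14 < tank 8; tank 1 is not least since tank 2 < tank 1; tank 9 is not least since tank 6 < tank 9; tank 13 is not least since tank 7 < tank 13; tank 15 is not least since tank 7 < tank 15.
Only tank 6 has nothing below it, so tank 6 is the lowest volume.

tank 6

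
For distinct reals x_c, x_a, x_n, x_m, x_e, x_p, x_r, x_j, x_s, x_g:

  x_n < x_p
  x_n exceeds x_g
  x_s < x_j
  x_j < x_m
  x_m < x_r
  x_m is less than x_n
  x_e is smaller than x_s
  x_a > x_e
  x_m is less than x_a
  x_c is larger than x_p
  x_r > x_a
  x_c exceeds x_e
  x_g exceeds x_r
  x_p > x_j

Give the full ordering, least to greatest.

Nothing is placed below x_e, so it is least; from there x_e < x_s; x_s < x_j; x_j < x_m; x_m < x_a; x_a < x_r; x_r < x_g; x_g < x_n; x_n < x_p; x_p < x_c, each given directly.

x_e < x_s < x_j < x_m < x_a < x_r < x_g < x_n < x_p < x_c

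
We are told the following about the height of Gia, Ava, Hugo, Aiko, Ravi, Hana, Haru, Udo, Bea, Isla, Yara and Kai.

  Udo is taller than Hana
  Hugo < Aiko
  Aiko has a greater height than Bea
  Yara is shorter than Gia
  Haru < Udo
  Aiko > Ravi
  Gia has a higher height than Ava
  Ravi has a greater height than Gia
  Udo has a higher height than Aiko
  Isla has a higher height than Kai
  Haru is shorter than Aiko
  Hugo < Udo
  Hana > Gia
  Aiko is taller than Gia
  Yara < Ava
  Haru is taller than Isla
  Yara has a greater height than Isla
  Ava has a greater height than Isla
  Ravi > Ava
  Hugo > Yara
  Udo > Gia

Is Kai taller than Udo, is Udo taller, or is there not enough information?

Kai < Isla and Isla < Yara give Kai < Yara.
Then Yara < Ava extends the chain to Ava.
Then Ava < Gia extends the chain to Gia.
With Gia < Aiko: Kai < Isla < Yara < Ava < Gia < Aiko.
Then Aiko < Udo extends the chain to Udo.
So Udo is taller.

Udo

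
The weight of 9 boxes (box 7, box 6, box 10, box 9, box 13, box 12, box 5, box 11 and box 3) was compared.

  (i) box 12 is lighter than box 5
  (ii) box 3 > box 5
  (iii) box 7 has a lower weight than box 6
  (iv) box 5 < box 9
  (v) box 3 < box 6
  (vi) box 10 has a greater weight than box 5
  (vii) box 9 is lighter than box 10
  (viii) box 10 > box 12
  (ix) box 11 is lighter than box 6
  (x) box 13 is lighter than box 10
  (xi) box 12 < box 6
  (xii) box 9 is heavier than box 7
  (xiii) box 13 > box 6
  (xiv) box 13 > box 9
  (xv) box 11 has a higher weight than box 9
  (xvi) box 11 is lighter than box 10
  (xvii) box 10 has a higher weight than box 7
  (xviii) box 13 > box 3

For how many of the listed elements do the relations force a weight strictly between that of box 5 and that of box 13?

Chaining upward from box 5 reaches: box 9, box 3, box 11, box 6, box 10.
Chaining downward from box 13 reaches: box 12, box 7, box 9, box 3, box 11, box 6.
Strictly between box 5 and box 13 are those in both lists: box 9, box 3, box 11, box 6 — 4 elements.

4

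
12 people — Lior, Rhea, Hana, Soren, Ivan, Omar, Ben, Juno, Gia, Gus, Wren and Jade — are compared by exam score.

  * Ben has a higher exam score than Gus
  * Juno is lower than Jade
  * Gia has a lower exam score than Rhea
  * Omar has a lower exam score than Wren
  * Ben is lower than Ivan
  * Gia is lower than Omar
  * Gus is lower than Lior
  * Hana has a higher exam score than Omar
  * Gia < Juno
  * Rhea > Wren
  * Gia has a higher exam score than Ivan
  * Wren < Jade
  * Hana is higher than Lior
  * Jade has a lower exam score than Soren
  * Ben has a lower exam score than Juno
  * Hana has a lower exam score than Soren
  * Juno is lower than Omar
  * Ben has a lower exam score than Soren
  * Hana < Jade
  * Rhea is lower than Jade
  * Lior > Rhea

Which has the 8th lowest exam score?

Rhea

Piecing the relations together gives one ordering: Gus < Ben < Ivan < Gia < Juno < Omar < Wren < Rhea < Lior < Hana < Jade < Soren.
The 8th smallest is Rhea.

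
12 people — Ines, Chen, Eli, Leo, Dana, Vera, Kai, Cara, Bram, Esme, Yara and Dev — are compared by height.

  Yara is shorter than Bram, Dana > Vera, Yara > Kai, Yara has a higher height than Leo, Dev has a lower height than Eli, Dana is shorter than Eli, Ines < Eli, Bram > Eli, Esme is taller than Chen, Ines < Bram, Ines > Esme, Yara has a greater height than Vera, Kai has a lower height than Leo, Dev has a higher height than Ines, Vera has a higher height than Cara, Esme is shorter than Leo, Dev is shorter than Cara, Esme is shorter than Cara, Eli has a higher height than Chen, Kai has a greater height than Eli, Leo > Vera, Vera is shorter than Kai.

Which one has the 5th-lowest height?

Cara

Piecing the relations together gives one ordering: Chen < Esme < Ines < Dev < Cara < Vera < Dana < Eli < Kai < Leo < Yara < Bram.
The 5th smallest is Cara.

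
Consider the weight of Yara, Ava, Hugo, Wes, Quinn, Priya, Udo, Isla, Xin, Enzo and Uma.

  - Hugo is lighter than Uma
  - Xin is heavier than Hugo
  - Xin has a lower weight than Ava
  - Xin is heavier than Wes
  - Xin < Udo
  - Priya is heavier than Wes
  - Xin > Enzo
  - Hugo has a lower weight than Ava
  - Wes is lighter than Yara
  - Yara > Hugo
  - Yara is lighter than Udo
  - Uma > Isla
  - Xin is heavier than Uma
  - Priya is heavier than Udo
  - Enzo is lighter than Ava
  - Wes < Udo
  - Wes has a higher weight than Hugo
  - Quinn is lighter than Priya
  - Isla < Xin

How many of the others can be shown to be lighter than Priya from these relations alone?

From Priya the given relations immediately reach Wes, Udo, Quinn.
From those, Hugo, Xin, Yara — 6 in total.
From those, Enzo, Isla, Uma — 9 in total.
No other element is forced below Priya by the given relations, so the count is 9.

9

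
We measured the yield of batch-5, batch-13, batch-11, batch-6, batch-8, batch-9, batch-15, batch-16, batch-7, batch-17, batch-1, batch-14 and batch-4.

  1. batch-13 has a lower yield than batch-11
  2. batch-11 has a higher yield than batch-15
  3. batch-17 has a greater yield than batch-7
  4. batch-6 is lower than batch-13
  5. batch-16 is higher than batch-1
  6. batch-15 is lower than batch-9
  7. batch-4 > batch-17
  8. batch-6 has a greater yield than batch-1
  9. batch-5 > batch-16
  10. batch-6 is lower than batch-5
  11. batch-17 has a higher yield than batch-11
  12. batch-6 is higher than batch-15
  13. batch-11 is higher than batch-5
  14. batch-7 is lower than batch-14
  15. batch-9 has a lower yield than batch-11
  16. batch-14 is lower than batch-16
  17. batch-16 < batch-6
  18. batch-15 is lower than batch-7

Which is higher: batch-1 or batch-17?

batch-1 < batch-16 < batch-6 < batch-5 < batch-11 < batch-17, by transitivity through batch-16, batch-6, batch-5, batch-11.
So batch-1 < batch-17; batch-17 is the higher of the two.

batch-17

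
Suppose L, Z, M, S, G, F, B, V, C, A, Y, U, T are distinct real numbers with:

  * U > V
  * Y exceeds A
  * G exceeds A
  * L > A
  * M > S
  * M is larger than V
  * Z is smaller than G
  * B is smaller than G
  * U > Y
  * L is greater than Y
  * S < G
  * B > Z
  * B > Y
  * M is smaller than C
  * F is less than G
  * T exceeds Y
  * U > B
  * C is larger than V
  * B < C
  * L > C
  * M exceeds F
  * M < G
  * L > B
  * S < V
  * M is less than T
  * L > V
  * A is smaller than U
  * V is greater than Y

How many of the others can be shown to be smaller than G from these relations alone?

Directly below G: A, F, S, Z, B, M.
One step further: Y, V (8 so far).
No other element is forced below G by the given relations, so the count is 8.

8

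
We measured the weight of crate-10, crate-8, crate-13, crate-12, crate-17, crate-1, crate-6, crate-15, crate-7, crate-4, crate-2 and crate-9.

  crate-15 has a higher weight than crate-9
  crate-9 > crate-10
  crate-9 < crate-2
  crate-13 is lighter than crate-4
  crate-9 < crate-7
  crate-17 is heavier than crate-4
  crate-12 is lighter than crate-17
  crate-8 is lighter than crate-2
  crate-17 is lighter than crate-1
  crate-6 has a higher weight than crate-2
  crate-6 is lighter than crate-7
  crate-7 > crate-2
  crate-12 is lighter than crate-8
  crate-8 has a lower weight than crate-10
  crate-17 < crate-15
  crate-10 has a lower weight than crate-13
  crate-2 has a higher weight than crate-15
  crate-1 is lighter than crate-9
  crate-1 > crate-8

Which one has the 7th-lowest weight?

crate-1

Piecing the relations together gives one ordering: crate-12 < crate-8 < crate-10 < crate-13 < crate-4 < crate-17 < crate-1 < crate-9 < crate-15 < crate-2 < crate-6 < crate-7.
Counting 7 from the smallest end gives crate-1.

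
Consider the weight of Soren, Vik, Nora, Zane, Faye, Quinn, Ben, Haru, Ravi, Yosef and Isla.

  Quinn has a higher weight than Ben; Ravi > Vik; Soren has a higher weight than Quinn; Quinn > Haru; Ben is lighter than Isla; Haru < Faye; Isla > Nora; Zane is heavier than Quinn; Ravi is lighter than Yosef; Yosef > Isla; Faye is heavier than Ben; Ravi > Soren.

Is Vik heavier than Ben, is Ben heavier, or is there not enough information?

undetermined

Following every chain through Ben: above Ben we get Quinn, Faye, Soren, Ravi, Zane, Isla, Yosef.
Vik is not reached, and no chain runs the other way from Vik to Ben.
So the given relations leave the order of Ben and Vik undetermined.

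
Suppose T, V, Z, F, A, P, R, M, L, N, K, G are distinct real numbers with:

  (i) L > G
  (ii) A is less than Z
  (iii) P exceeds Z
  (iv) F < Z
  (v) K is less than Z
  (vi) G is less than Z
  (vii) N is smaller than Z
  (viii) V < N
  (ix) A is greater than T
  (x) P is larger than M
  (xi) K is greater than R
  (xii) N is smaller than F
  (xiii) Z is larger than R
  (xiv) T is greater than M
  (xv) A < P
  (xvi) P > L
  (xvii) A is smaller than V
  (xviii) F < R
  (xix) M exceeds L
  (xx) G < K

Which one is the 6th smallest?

V

Chaining the given pairs: G < L < M < T < A < V < N < F < R < K < Z < P.
Counting 6 from the smallest end gives V.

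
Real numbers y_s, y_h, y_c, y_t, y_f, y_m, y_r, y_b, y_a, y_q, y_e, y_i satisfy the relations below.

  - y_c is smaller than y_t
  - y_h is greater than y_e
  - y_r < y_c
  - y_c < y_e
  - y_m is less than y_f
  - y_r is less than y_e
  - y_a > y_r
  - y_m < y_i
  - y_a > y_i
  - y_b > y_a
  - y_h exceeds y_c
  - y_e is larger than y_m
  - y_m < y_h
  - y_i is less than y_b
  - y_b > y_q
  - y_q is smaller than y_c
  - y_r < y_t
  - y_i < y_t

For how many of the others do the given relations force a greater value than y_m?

7

Directly above y_m: y_f, y_e, y_i, y_h.
One step further: y_a, y_t, y_b (7 so far).
Nothing else is reachable above y_m; 7 in all.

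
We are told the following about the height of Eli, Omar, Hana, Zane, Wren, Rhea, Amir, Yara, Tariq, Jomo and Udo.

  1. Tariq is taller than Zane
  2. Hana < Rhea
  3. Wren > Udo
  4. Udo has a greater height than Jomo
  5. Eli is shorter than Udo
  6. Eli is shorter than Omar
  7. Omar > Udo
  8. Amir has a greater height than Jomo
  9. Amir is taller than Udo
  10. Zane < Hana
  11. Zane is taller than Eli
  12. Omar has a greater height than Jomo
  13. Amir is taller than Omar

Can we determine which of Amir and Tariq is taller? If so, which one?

undetermined

Following every chain through Tariq: below Tariq we get Eli, Zane.
Amir is not reached, and no chain runs the other way from Amir to Tariq.
So the given relations leave the order of Tariq and Amir undetermined.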